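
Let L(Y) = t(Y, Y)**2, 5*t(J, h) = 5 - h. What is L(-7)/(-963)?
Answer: -16/2675 ≈ -0.0059813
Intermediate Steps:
t(J, h) = 1 - h/5 (t(J, h) = (5 - h)/5 = 1 - h/5)
L(Y) = (1 - Y/5)**2
L(-7)/(-963) = ((-5 - 7)**2/25)/(-963) = ((1/25)*(-12)**2)*(-1/963) = ((1/25)*144)*(-1/963) = (144/25)*(-1/963) = -16/2675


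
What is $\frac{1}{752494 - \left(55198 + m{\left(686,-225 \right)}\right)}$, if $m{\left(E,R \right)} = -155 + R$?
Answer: $\frac{1}{697676} \approx 1.4333 \cdot 10^{-6}$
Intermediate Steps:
$\frac{1}{752494 - \left(55198 + m{\left(686,-225 \right)}\right)} = \frac{1}{752494 - 54818} = \frac{1}{697676}$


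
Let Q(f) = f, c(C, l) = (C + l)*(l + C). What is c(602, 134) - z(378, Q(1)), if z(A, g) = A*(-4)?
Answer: 543208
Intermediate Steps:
c(C, l) = (C + l)² (c(C, l) = (C + l)*(C + l) = (C + l)²)
z(A, g) = -4*A
c(602, 134) - z(378, Q(1)) = (602 + 134)² - (-4)*378 = 736² - 1*(-1512) = 541696 + 1512 = 543208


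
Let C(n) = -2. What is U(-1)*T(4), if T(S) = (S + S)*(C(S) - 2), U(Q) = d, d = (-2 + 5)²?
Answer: -288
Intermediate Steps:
d = 9 (d = 3² = 9)
U(Q) = 9
T(S) = -8*S (T(S) = (S + S)*(-2 - 2) = (2*S)*(-4) = -8*S)
U(-1)*T(4) = 9*(-8*4) = 9*(-32) = -288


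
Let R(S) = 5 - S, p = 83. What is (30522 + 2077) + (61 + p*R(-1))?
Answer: 33158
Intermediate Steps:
(30522 + 2077) + (61 + p*R(-1)) = (30522 + 2077) + (61 + 83*(5 - 1*(-1))) = 32599 + (61 + 83*(5 + 1)) = 32599 + (61 + 83*6) = 32599 + (61 + 498) = 32599 + 559 = 33158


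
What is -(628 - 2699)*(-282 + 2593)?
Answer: 4786081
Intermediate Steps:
-(628 - 2699)*(-282 + 2593) = -(-2071)*2311 = -1*(-4786081) = 4786081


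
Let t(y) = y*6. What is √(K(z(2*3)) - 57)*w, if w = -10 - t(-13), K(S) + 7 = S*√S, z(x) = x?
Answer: 68*√(-64 + 6*√6) ≈ 477.47*I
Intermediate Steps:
t(y) = 6*y
K(S) = -7 + S^(3/2) (K(S) = -7 + S*√S = -7 + S^(3/2))
w = 68 (w = -10 - 6*(-13) = -10 - 1*(-78) = -10 + 78 = 68)
√(K(z(2*3)) - 57)*w = √((-7 + (2*3)^(3/2)) - 57)*68 = √((-7 + 6^(3/2)) - 57)*68 = √((-7 + 6*√6) - 57)*68 = √(-64 + 6*√6)*68 = 68*√(-64 + 6*√6)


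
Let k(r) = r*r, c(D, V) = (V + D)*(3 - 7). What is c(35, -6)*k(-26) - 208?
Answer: -78624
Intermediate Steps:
c(D, V) = -4*D - 4*V (c(D, V) = (D + V)*(-4) = -4*D - 4*V)
k(r) = r**2
c(35, -6)*k(-26) - 208 = (-4*35 - 4*(-6))*(-26)**2 - 208 = (-140 + 24)*676 - 208 = -116*676 - 208 = -78416 - 208 = -78624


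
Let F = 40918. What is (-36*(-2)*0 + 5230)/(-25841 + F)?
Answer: 5230/15077 ≈ 0.34689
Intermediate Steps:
(-36*(-2)*0 + 5230)/(-25841 + F) = (-36*(-2)*0 + 5230)/(-25841 + 40918) = (72*0 + 5230)/15077 = (0 + 5230)*(1/15077) = 5230*(1/15077) = 5230/15077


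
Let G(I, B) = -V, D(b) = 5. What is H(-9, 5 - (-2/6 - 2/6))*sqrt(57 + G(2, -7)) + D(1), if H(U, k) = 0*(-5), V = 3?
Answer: 5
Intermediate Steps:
G(I, B) = -3 (G(I, B) = -1*3 = -3)
H(U, k) = 0
H(-9, 5 - (-2/6 - 2/6))*sqrt(57 + G(2, -7)) + D(1) = 0*sqrt(57 - 3) + 5 = 0*sqrt(54) + 5 = 0*(3*sqrt(6)) + 5 = 0 + 5 = 5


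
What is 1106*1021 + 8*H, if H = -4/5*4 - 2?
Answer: 5645922/5 ≈ 1.1292e+6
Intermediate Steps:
H = -26/5 (H = -4*⅕*4 - 2 = -⅘*4 - 2 = -16/5 - 2 = -26/5 ≈ -5.2000)
1106*1021 + 8*H = 1106*1021 + 8*(-26/5) = 1129226 - 208/5 = 5645922/5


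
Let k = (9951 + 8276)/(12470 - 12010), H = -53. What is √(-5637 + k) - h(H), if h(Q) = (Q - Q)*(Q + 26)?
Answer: I*√296101195/230 ≈ 74.816*I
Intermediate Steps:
k = 18227/460 ≈ 39.624
h(Q) = 0 (h(Q) = 0*(26 + Q) = 0)
√(-5637 + k) - h(H) = √(-5637 + 18227/460) - 1*0 = √(-2574793/460) + 0 = I*√296101195/230 + 0 = I*√296101195/230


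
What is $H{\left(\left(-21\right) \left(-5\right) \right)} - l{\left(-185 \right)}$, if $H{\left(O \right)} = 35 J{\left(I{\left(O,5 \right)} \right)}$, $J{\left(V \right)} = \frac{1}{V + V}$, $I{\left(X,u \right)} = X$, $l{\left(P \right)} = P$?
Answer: $\frac{1111}{6} \approx 185.17$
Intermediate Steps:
$J{\left(V \right)} = \frac{1}{2 V}$
$H{\left(O \right)} = \frac{35}{2 O}$ ($H{\left(O \right)} = 35 \frac{1}{2 O} = \frac{35}{2 O}$)
$H{\left(\left(-21\right) \left(-5\right) \right)} - l{\left(-185 \right)} = \frac{35}{2 \left(\left(-21\right) \left(-5\right)\right)} - -185 = \frac{35}{2 \cdot 105} + 185 = \frac{35}{2} \cdot \frac{1}{105} + 185 = \frac{1}{6} + 185 = \frac{1111}{6}$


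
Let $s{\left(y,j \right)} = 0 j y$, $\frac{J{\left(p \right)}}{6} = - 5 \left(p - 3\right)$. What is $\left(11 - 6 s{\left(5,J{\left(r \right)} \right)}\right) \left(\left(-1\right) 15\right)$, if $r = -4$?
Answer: $-165$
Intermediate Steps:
$J{\left(p \right)} = 90 - 30 p$ ($J{\left(p \right)} = 6 \left(- 5 \left(p - 3\right)\right) = 6 \left(- 5 \left(-3 + p\right)\right) = 6 \left(15 - 5 p\right) = 90 - 30 p$)
$s{\left(y,j \right)} = 0$ ($s{\left(y,j \right)} = 0 y = 0$)
$\left(11 - 6 s{\left(5,J{\left(r \right)} \right)}\right) \left(\left(-1\right) 15\right) = \left(11 - 0\right) \left(\left(-1\right) 15\right) = \left(11 + 0\right) \left(-15\right) = 11 \left(-15\right) = -165$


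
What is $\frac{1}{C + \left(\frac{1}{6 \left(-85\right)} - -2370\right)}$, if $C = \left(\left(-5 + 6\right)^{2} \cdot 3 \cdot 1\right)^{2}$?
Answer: $\frac{510}{1213289} \approx 0.00042034$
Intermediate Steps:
$C = 9$ ($C = \left(1^{2} \cdot 3 \cdot 1\right)^{2} = \left(1 \cdot 3 \cdot 1\right)^{2} = \left(3 \cdot 1\right)^{2} = 3^{2} = 9$)
$\frac{1}{C + \left(\frac{1}{6 \left(-85\right)} - -2370\right)} = \frac{1}{9 + \left(\frac{1}{6 \left(-85\right)} - -2370\right)} = \frac{1}{9 + \left(\frac{1}{-510} + 2370\right)} = \frac{1}{9 + \left(- \frac{1}{510} + 2370\right)} = \frac{1}{9 + \frac{1208699}{510}} = \frac{1}{\frac{1213289}{510}} = \frac{510}{1213289}$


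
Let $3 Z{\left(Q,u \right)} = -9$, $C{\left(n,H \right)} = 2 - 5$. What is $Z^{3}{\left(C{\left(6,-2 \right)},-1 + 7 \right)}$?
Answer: $-27$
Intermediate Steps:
$C{\left(n,H \right)} = -3$ ($C{\left(n,H \right)} = 2 - 5 = -3$)
$Z{\left(Q,u \right)} = -3$ ($Z{\left(Q,u \right)} = \frac{1}{3} \left(-9\right) = -3$)
$Z^{3}{\left(C{\left(6,-2 \right)},-1 + 7 \right)} = \left(-3\right)^{3} = -27$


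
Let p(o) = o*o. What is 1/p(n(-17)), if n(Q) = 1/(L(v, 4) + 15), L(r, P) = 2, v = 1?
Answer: 289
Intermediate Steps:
n(Q) = 1/17 (n(Q) = 1/(2 + 15) = 1/17)
p(o) = o**2
1/p(n(-17)) = 1/((1/17)**2) = 1/(1/289) = 289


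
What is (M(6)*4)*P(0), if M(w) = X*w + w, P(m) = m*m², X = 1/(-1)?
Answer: 0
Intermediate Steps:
X = -1
P(m) = m³
M(w) = 0 (M(w) = -w + w = 0)
(M(6)*4)*P(0) = (0*4)*0³ = 0*0 = 0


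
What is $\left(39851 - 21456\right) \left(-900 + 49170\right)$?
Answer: $887926650$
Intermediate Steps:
$\left(39851 - 21456\right) \left(-900 + 49170\right) = 18395 \cdot 48270 = 887926650$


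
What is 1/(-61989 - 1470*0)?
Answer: -1/61989 ≈ -1.6132e-5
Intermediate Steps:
1/(-61989 - 1470*0) = 1/(-61989 + 0) = 1/(-61989) = -1/61989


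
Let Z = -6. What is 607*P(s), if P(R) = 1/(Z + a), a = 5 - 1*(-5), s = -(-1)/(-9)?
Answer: 607/4 ≈ 151.75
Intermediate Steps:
s = -1/9 (s = -(-1)*(-1)/9 = -1*1/9 = -1/9 ≈ -0.11111)
a = 10 (a = 5 + 5 = 10)
P(R) = 1/4 (P(R) = 1/(-6 + 10) = 1/4)
607*P(s) = 607*(1/4) = 607/4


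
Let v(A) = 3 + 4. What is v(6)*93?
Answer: 651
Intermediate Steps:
v(A) = 7
v(6)*93 = 7*93 = 651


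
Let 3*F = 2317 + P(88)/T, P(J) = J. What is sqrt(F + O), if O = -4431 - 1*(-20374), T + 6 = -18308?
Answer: sqrt(12614322725538)/27471 ≈ 129.29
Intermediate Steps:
T = -18314 (T = -6 - 18308 = -18314)
O = 15943 (O = -4431 + 20374 = 15943)
F = 21216725/27471 (F = (2317 + 88/(-18314))/3 = (2317 + 88*(-1/18314))/3 = (2317 - 44/9157)/3 = (1/3)*(21216725/9157) = 21216725/27471 ≈ 772.33)
sqrt(F + O) = sqrt(21216725/27471 + 15943) = sqrt(459186878/27471) = sqrt(12614322725538)/27471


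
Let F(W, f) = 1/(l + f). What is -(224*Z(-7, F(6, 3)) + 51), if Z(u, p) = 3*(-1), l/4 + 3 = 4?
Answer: 621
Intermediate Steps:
l = 4 (l = -12 + 4*4 = -12 + 16 = 4)
F(W, f) = 1/(4 + f)
Z(u, p) = -3
-(224*Z(-7, F(6, 3)) + 51) = -(224*(-3) + 51) = -(-672 + 51) = -1*(-621) = 621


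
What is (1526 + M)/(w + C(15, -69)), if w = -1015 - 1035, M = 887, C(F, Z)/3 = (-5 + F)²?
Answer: -2413/1750 ≈ -1.3789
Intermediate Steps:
C(F, Z) = 3*(-5 + F)²
w = -2050
(1526 + M)/(w + C(15, -69)) = (1526 + 887)/(-2050 + 3*(-5 + 15)²) = 2413/(-2050 + 3*10²) = 2413/(-2050 + 3*100) = 2413/(-2050 + 300) = 2413/(-1750) = 2413*(-1/1750) = -2413/1750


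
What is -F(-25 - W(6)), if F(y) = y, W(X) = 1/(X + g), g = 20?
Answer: 651/26 ≈ 25.038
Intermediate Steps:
W(X) = 1/(20 + X) (W(X) = 1/(X + 20) = 1/(20 + X))
-F(-25 - W(6)) = -(-25 - 1/(20 + 6)) = -(-25 - 1/26) = -1*(-651/26) = 651/26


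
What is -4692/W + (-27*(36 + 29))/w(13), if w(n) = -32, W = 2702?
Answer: 2295933/43232 ≈ 53.107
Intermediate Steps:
-4692/W + (-27*(36 + 29))/w(13) = -4692/2702 - 27*(36 + 29)/(-32) = -4692*1/2702 - 27*65*(-1/32) = -2346/1351 - 1755*(-1/32) = -2346/1351 + 1755/32 = 2295933/43232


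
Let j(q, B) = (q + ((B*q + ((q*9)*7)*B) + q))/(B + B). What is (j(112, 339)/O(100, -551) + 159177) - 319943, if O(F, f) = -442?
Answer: -12045035498/74919 ≈ -1.6077e+5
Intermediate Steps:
j(q, B) = (2*q + 64*B*q)/(2*B) (j(q, B) = (q + ((B*q + ((9*q)*7)*B) + q))/((2*B)) = (q + ((B*q + (63*q)*B) + q))*(1/(2*B)) = (q + ((B*q + 63*B*q) + q))*(1/(2*B)) = (q + (64*B*q + q))*(1/(2*B)) = (q + (q + 64*B*q))*(1/(2*B)) = (2*q + 64*B*q)*(1/(2*B)) = (2*q + 64*B*q)/(2*B))
(j(112, 339)/O(100, -551) + 159177) - 319943 = ((32*112 + 112/339)/(-442) + 159177) - 319943 = ((3584 + 112*(1/339))*(-1/442) + 159177) - 319943 = ((3584 + 112/339)*(-1/442) + 159177) - 319943 = ((1215088/339)*(-1/442) + 159177) - 319943 = (-607544/74919 + 159177) - 319943 = 11924774119/74919 - 319943 = -12045035498/74919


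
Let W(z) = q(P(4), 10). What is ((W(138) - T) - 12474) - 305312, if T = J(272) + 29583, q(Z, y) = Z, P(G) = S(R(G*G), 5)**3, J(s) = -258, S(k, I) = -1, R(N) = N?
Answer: -347112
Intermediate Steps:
P(G) = -1 (P(G) = (-1)**3 = -1)
T = 29325 (T = -258 + 29583 = 29325)
W(z) = -1
((W(138) - T) - 12474) - 305312 = ((-1 - 1*29325) - 12474) - 305312 = ((-1 - 29325) - 12474) - 305312 = (-29326 - 12474) - 305312 = -41800 - 305312 = -347112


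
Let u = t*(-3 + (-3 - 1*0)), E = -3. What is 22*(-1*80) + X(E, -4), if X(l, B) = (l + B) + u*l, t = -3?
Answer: -1821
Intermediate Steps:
u = 18 (u = -3*(-3 + (-3 - 1*0)) = -3*(-3 + (-3 + 0)) = -3*(-3 - 3) = -3*(-6) = 18)
X(l, B) = B + 19*l (X(l, B) = (l + B) + 18*l = (B + l) + 18*l = B + 19*l)
22*(-1*80) + X(E, -4) = 22*(-1*80) + (-4 + 19*(-3)) = 22*(-80) + (-4 - 57) = -1760 - 61 = -1821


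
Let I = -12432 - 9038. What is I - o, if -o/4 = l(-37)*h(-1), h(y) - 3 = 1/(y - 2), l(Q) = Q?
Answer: -65594/3 ≈ -21865.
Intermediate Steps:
h(y) = 3 + 1/(-2 + y) (h(y) = 3 + 1/(y - 2) = 3 + 1/(-2 + y))
I = -21470
o = 1184/3 (o = -(-148)*(-5 + 3*(-1))/(-2 - 1) = -(-148)*(-5 - 3)/(-3) = -(-148)*(-⅓*(-8)) = -(-148)*8/3 = -4*(-296/3) = 1184/3 ≈ 394.67)
I - o = -21470 - 1*1184/3 = -21470 - 1184/3 = -65594/3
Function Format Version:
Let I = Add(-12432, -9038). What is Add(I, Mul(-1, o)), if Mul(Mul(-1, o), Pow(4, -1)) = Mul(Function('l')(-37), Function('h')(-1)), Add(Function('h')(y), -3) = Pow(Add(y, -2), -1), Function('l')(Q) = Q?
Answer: Rational(-65594, 3) ≈ -21865.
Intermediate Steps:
Function('h')(y) = Add(3, Pow(Add(-2, y), -1)) (Function('h')(y) = Add(3, Pow(Add(y, -2), -1)) = Add(3, Pow(Add(-2, y), -1)))
I = -21470
o = Rational(1184, 3) (o = Mul(-4, Mul(-37, Mul(Pow(Add(-2, -1), -1), Add(-5, Mul(3, -1))))) = Mul(-4, Mul(-37, Mul(Pow(-3, -1), Add(-5, -3)))) = Mul(-4, Mul(-37, Mul(Rational(-1, 3), -8))) = Mul(-4, Mul(-37, Rational(8, 3))) = Mul(-4, Rational(-296, 3)) = Rational(1184, 3) ≈ 394.67)
Add(I, Mul(-1, o)) = Add(-21470, Mul(-1, Rational(1184, 3))) = Add(-21470, Rational(-1184, 3)) = Rational(-65594, 3)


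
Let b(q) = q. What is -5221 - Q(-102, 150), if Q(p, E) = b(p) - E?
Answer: -4969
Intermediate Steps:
Q(p, E) = p - E
-5221 - Q(-102, 150) = -5221 - (-102 - 1*150) = -5221 - (-102 - 150) = -5221 - 1*(-252) = -5221 + 252 = -4969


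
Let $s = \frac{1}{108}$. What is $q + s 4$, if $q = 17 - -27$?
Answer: $\frac{1189}{27} \approx 44.037$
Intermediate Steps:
$q = 44$ ($q = 17 + 27 = 44$)
$s = \frac{1}{108} \approx 0.0092593$
$q + s 4 = 44 + \frac{1}{108} \cdot 4 = 44 + \frac{1}{27} = \frac{1189}{27}$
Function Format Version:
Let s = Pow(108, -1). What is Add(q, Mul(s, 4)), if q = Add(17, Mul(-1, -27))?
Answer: Rational(1189, 27) ≈ 44.037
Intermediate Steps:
q = 44 (q = Add(17, 27) = 44)
s = Rational(1, 108) ≈ 0.0092593
Add(q, Mul(s, 4)) = Add(44, Mul(Rational(1, 108), 4)) = Add(44, Rational(1, 27)) = Rational(1189, 27)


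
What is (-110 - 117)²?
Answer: 51529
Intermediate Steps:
(-110 - 117)² = (-227)² = 51529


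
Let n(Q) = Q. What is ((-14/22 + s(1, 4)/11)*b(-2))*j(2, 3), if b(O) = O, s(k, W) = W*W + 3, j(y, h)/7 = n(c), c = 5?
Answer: -840/11 ≈ -76.364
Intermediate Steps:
j(y, h) = 35 (j(y, h) = 7*5 = 35)
s(k, W) = 3 + W² (s(k, W) = W² + 3 = 3 + W²)
((-14/22 + s(1, 4)/11)*b(-2))*j(2, 3) = ((-14/22 + (3 + 4²)/11)*(-2))*35 = ((-14*1/22 + (3 + 16)*(1/11))*(-2))*35 = ((-7/11 + 19*(1/11))*(-2))*35 = ((-7/11 + 19/11)*(-2))*35 = ((12/11)*(-2))*35 = -24/11*35 = -840/11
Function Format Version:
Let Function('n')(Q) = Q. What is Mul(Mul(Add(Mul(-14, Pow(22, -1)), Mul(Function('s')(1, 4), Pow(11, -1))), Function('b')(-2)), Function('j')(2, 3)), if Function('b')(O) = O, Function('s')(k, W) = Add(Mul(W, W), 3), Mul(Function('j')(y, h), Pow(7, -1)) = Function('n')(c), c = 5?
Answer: Rational(-840, 11) ≈ -76.364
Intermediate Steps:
Function('j')(y, h) = 35 (Function('j')(y, h) = Mul(7, 5) = 35)
Function('s')(k, W) = Add(3, Pow(W, 2)) (Function('s')(k, W) = Add(Pow(W, 2), 3) = Add(3, Pow(W, 2)))
Mul(Mul(Add(Mul(-14, Pow(22, -1)), Mul(Function('s')(1, 4), Pow(11, -1))), Function('b')(-2)), Function('j')(2, 3)) = Mul(Mul(Add(Mul(-14, Pow(22, -1)), Mul(Add(3, Pow(4, 2)), Pow(11, -1))), -2), 35) = Mul(Mul(Add(Mul(-14, Rational(1, 22)), Mul(Add(3, 16), Rational(1, 11))), -2), 35) = Mul(Mul(Add(Rational(-7, 11), Mul(19, Rational(1, 11))), -2), 35) = Mul(Mul(Add(Rational(-7, 11), Rational(19, 11)), -2), 35) = Mul(Mul(Rational(12, 11), -2), 35) = Mul(Rational(-24, 11), 35) = Rational(-840, 11)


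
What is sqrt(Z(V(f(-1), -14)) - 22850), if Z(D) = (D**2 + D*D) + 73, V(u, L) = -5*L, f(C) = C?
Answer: I*sqrt(12977) ≈ 113.92*I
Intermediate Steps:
Z(D) = 73 + 2*D**2 (Z(D) = (D**2 + D**2) + 73 = 2*D**2 + 73 = 73 + 2*D**2)
sqrt(Z(V(f(-1), -14)) - 22850) = sqrt((73 + 2*(-5*(-14))**2) - 22850) = sqrt((73 + 2*70**2) - 22850) = sqrt((73 + 2*4900) - 22850) = sqrt((73 + 9800) - 22850) = sqrt(9873 - 22850) = sqrt(-12977) = I*sqrt(12977)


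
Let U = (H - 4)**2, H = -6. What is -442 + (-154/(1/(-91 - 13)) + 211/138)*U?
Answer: 110490452/69 ≈ 1.6013e+6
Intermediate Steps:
U = 100 (U = (-6 - 4)**2 = (-10)**2 = 100)
-442 + (-154/(1/(-91 - 13)) + 211/138)*U = -442 + (-154/(1/(-91 - 13)) + 211/138)*100 = -442 + (-154/(1/(-104)) + 211*(1/138))*100 = -442 + (-154/(-1/104) + 211/138)*100 = -442 + (-154*(-104) + 211/138)*100 = -442 + (16016 + 211/138)*100 = -442 + (2210419/138)*100 = -442 + 110520950/69 = 110490452/69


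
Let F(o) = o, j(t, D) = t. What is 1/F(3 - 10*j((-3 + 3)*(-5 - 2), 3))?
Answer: 1/3 ≈ 0.33333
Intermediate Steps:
1/F(3 - 10*j((-3 + 3)*(-5 - 2), 3)) = 1/(3 - 10*(-3 + 3)*(-5 - 2)) = 1/(3 - 0*(-7)) = 1/(3 - 10*0) = 1/(3 + 0) = 1/3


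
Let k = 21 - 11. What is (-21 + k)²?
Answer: 121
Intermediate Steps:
k = 10
(-21 + k)² = (-21 + 10)² = (-11)² = 121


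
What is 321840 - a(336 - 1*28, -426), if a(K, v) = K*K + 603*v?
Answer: 483854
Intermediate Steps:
a(K, v) = K² + 603*v
321840 - a(336 - 1*28, -426) = 321840 - ((336 - 1*28)² + 603*(-426)) = 321840 - ((336 - 28)² - 256878) = 321840 - (308² - 256878) = 321840 - (94864 - 256878) = 321840 - 1*(-162014) = 321840 + 162014 = 483854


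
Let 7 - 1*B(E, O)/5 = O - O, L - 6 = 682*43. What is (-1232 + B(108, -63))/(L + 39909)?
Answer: -1197/69241 ≈ -0.017287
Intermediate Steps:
L = 29332 (L = 6 + 682*43 = 6 + 29326 = 29332)
B(E, O) = 35 (B(E, O) = 35 - 5*(O - O) = 35 - 5*0 = 35 + 0 = 35)
(-1232 + B(108, -63))/(L + 39909) = (-1232 + 35)/(29332 + 39909) = -1197/69241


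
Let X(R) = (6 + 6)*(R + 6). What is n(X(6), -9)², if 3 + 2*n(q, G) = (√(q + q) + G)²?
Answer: 56817 - 39528*√2 ≈ 915.97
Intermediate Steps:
X(R) = 72 + 12*R (X(R) = 12*(6 + R) = 72 + 12*R)
n(q, G) = -3/2 + (G + √2*√q)²/2 (n(q, G) = -3/2 + (√(q + q) + G)²/2 = -3/2 + (√(2*q) + G)²/2 = -3/2 + (√2*√q + G)²/2 = -3/2 + (G + √2*√q)²/2)
n(X(6), -9)² = (-3/2 + (-9 + √2*√(72 + 12*6))²/2)² = (-3/2 + (-9 + √2*√(72 + 72))²/2)² = (-3/2 + (-9 + √2*√144)²/2)² = (-3/2 + (-9 + √2*12)²/2)² = (-3/2 + (-9 + 12*√2)²/2)²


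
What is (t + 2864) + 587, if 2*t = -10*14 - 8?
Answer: 3377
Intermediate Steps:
t = -74 (t = (-10*14 - 8)/2 = (-140 - 8)/2 = (½)*(-148) = -74)
(t + 2864) + 587 = (-74 + 2864) + 587 = 2790 + 587 = 3377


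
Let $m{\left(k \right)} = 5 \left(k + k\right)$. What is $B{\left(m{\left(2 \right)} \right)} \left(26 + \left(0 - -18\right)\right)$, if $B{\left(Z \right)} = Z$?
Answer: $880$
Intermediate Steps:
$m{\left(k \right)} = 10 k$ ($m{\left(k \right)} = 5 \cdot 2 k = 10 k$)
$B{\left(m{\left(2 \right)} \right)} \left(26 + \left(0 - -18\right)\right) = 10 \cdot 2 \left(26 + \left(0 - -18\right)\right) = 20 \left(26 + \left(0 + 18\right)\right) = 20 \left(26 + 18\right) = 20 \cdot 44 = 880$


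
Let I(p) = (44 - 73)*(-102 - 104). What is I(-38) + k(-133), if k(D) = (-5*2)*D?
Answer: 7304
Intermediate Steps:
I(p) = 5974 (I(p) = -29*(-206) = 5974)
k(D) = -10*D
I(-38) + k(-133) = 5974 - 10*(-133) = 5974 + 1330 = 7304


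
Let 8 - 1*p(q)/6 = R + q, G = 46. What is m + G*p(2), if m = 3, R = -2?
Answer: 2211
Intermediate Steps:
p(q) = 60 - 6*q (p(q) = 48 - 6*(-2 + q) = 48 + (12 - 6*q) = 60 - 6*q)
m + G*p(2) = 3 + 46*(60 - 6*2) = 3 + 46*(60 - 12) = 3 + 46*48 = 3 + 2208 = 2211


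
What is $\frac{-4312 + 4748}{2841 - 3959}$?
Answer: $- \frac{218}{559} \approx -0.38998$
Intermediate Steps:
$\frac{-4312 + 4748}{2841 - 3959} = \frac{436}{-1118} = 436 \left(- \frac{1}{1118}\right) = - \frac{218}{559}$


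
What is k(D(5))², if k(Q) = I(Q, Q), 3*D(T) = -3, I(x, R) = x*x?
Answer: 1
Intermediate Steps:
I(x, R) = x²
D(T) = -1 (D(T) = (⅓)*(-3) = -1)
k(Q) = Q²
k(D(5))² = ((-1)²)² = 1² = 1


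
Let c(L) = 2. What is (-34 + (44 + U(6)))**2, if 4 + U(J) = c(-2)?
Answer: 64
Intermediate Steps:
U(J) = -2 (U(J) = -4 + 2 = -2)
(-34 + (44 + U(6)))**2 = (-34 + (44 - 2))**2 = (-34 + 42)**2 = 8**2 = 64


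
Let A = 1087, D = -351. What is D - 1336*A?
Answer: -1452583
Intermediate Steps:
D - 1336*A = -351 - 1336*1087 = -351 - 1452232 = -1452583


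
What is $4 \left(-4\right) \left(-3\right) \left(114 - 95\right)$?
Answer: $912$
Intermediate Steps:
$4 \left(-4\right) \left(-3\right) \left(114 - 95\right) = \left(-16\right) \left(-3\right) 19 = 48 \cdot 19 = 912$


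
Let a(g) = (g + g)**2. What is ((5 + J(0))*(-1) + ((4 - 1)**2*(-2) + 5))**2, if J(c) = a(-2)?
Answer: 1156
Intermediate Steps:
a(g) = 4*g**2 (a(g) = (2*g)**2 = 4*g**2)
J(c) = 16 (J(c) = 4*(-2)**2 = 4*4 = 16)
((5 + J(0))*(-1) + ((4 - 1)**2*(-2) + 5))**2 = ((5 + 16)*(-1) + ((4 - 1)**2*(-2) + 5))**2 = (21*(-1) + (3**2*(-2) + 5))**2 = (-21 + (9*(-2) + 5))**2 = (-21 + (-18 + 5))**2 = (-21 - 13)**2 = (-34)**2 = 1156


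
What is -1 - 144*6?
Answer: -865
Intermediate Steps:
-1 - 144*6 = -1 - 864 = -865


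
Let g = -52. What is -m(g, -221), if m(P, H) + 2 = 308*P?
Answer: 16018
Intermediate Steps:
m(P, H) = -2 + 308*P
-m(g, -221) = -(-2 + 308*(-52)) = -(-2 - 16016) = -1*(-16018) = 16018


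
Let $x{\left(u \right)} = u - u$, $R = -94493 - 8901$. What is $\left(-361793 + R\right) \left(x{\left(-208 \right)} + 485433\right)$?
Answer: $-225817120971$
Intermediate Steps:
$R = -103394$ ($R = -94493 - 8901 = -103394$)
$x{\left(u \right)} = 0$
$\left(-361793 + R\right) \left(x{\left(-208 \right)} + 485433\right) = \left(-361793 - 103394\right) \left(0 + 485433\right) = \left(-465187\right) 485433 = -225817120971$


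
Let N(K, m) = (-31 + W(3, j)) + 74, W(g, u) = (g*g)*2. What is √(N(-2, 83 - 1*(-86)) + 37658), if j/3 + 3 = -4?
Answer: 3*√4191 ≈ 194.21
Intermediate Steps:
j = -21 (j = -9 + 3*(-4) = -9 - 12 = -21)
W(g, u) = 2*g² (W(g, u) = g²*2 = 2*g²)
N(K, m) = 61 (N(K, m) = (-31 + 2*3²) + 74 = (-31 + 2*9) + 74 = (-31 + 18) + 74 = -13 + 74 = 61)
√(N(-2, 83 - 1*(-86)) + 37658) = √(61 + 37658) = √37719 = 3*√4191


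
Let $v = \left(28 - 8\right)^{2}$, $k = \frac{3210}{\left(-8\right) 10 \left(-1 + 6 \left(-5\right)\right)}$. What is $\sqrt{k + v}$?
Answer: $\frac{\sqrt{6170302}}{124} \approx 20.032$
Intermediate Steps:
$k = \frac{321}{248}$ ($k = \frac{3210}{\left(-80\right) \left(-1 - 30\right)} = \frac{3210}{\left(-80\right) \left(-31\right)} = \frac{3210}{2480} = 3210 \cdot \frac{1}{2480} = \frac{321}{248} \approx 1.2944$)
$v = 400$ ($v = 20^{2} = 400$)
$\sqrt{k + v} = \sqrt{\frac{321}{248} + 400} = \sqrt{\frac{99521}{248}} = \frac{\sqrt{6170302}}{124}$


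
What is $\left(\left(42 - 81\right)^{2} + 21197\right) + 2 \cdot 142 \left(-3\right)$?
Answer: $21866$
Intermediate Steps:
$\left(\left(42 - 81\right)^{2} + 21197\right) + 2 \cdot 142 \left(-3\right) = \left(\left(-39\right)^{2} + 21197\right) + 2 \left(-426\right) = \left(1521 + 21197\right) - 852 = 22718 - 852 = 21866$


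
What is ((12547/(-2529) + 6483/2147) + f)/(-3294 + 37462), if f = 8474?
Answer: 5750158595/23190517773 ≈ 0.24795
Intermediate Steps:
((12547/(-2529) + 6483/2147) + f)/(-3294 + 37462) = ((12547/(-2529) + 6483/2147) + 8474)/(-3294 + 37462) = ((12547*(-1/2529) + 6483*(1/2147)) + 8474)/34168 = ((-12547/2529 + 6483/2147) + 8474)*(1/34168) = (-10542902/5429763 + 8474)*(1/34168) = (46001268760/5429763)*(1/34168) = 5750158595/23190517773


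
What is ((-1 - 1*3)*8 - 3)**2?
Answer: 1225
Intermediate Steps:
((-1 - 1*3)*8 - 3)**2 = ((-1 - 3)*8 - 3)**2 = (-4*8 - 3)**2 = (-32 - 3)**2 = (-35)**2 = 1225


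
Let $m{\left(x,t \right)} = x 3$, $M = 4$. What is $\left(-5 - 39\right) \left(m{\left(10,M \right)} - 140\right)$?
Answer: $4840$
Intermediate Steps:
$m{\left(x,t \right)} = 3 x$
$\left(-5 - 39\right) \left(m{\left(10,M \right)} - 140\right) = \left(-5 - 39\right) \left(3 \cdot 10 - 140\right) = - 44 \left(30 - 140\right) = \left(-44\right) \left(-110\right) = 4840$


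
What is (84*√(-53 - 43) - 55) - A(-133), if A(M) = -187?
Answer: 132 + 336*I*√6 ≈ 132.0 + 823.03*I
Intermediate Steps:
(84*√(-53 - 43) - 55) - A(-133) = (84*√(-53 - 43) - 55) - 1*(-187) = (84*√(-96) - 55) + 187 = (84*(4*I*√6) - 55) + 187 = (336*I*√6 - 55) + 187 = (-55 + 336*I*√6) + 187 = 132 + 336*I*√6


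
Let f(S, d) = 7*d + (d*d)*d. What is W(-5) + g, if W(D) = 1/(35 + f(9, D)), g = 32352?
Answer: 4043999/125 ≈ 32352.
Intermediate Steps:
f(S, d) = d**3 + 7*d (f(S, d) = 7*d + d**2*d = 7*d + d**3 = d**3 + 7*d)
W(D) = 1/(35 + D*(7 + D**2))
W(-5) + g = 1/(35 - 5*(7 + (-5)**2)) + 32352 = 1/(35 - 5*(7 + 25)) + 32352 = 1/(35 - 5*32) + 32352 = 1/(35 - 160) + 32352 = 1/(-125) + 32352 = -1/125 + 32352 = 4043999/125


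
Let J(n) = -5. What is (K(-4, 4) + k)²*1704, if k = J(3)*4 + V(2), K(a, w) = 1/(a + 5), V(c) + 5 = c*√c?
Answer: 995136 - 163584*√2 ≈ 7.6379e+5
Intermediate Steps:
V(c) = -5 + c^(3/2) (V(c) = -5 + c*√c = -5 + c^(3/2))
K(a, w) = 1/(5 + a)
k = -25 + 2*√2 (k = -5*4 + (-5 + 2^(3/2)) = -20 + (-5 + 2*√2) = -25 + 2*√2 ≈ -22.172)
(K(-4, 4) + k)²*1704 = (1/(5 - 4) + (-25 + 2*√2))²*1704 = (1/1 + (-25 + 2*√2))²*1704 = (1 + (-25 + 2*√2))²*1704 = (-24 + 2*√2)²*1704 = 1704*(-24 + 2*√2)²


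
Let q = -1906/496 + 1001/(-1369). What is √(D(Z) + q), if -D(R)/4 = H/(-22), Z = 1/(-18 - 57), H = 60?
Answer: √16135768770/50468 ≈ 2.5170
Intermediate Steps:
q = -1552905/339512 (q = -1906*1/496 + 1001*(-1/1369) = -953/248 - 1001/1369 = -1552905/339512 ≈ -4.5739)
Z = -1/75 (Z = 1/(-75) = -1/75 ≈ -0.013333)
D(R) = 120/11 (D(R) = -240/(-22) = -240*(-1)/22 = -4*(-30/11) = 120/11)
√(D(Z) + q) = √(120/11 - 1552905/339512) = √(23659485/3734632) = √16135768770/50468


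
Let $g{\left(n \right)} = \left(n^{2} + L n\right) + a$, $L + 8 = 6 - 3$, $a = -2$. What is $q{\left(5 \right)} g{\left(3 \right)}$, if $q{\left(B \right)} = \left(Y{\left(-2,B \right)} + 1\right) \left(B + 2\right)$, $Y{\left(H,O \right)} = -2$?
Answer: $56$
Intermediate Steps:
$L = -5$ ($L = -8 + \left(6 - 3\right) = -8 + 3 = -5$)
$q{\left(B \right)} = -2 - B$ ($q{\left(B \right)} = \left(-2 + 1\right) \left(B + 2\right) = - (2 + B) = -2 - B$)
$g{\left(n \right)} = -2 + n^{2} - 5 n$ ($g{\left(n \right)} = \left(n^{2} - 5 n\right) - 2 = -2 + n^{2} - 5 n$)
$q{\left(5 \right)} g{\left(3 \right)} = \left(-2 - 5\right) \left(-2 + 3^{2} - 15\right) = \left(-2 - 5\right) \left(-2 + 9 - 15\right) = \left(-7\right) \left(-8\right) = 56$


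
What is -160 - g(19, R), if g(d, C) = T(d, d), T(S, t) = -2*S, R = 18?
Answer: -122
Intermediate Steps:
g(d, C) = -2*d
-160 - g(19, R) = -160 - (-2)*19 = -160 - 1*(-38) = -160 + 38 = -122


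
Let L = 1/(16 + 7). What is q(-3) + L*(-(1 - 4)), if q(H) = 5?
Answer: 118/23 ≈ 5.1304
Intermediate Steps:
L = 1/23 ≈ 0.043478
q(-3) + L*(-(1 - 4)) = 5 + (-(1 - 4))/23 = 5 + (-1*(-3))/23 = 5 + (1/23)*3 = 5 + 3/23 = 118/23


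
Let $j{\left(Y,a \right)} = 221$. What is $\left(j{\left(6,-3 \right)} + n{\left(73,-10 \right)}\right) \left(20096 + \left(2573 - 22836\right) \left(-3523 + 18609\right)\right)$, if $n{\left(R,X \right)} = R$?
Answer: $-89866251468$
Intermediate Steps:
$\left(j{\left(6,-3 \right)} + n{\left(73,-10 \right)}\right) \left(20096 + \left(2573 - 22836\right) \left(-3523 + 18609\right)\right) = \left(221 + 73\right) \left(20096 + \left(2573 - 22836\right) \left(-3523 + 18609\right)\right) = 294 \left(20096 - 305687618\right) = 294 \left(-305667522\right) = -89866251468$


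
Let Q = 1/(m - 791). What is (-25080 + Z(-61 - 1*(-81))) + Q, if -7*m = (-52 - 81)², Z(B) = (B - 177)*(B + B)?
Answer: -104052481/3318 ≈ -31360.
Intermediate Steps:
Z(B) = 2*B*(-177 + B) (Z(B) = (-177 + B)*(2*B) = 2*B*(-177 + B))
m = -2527 (m = -(-52 - 81)²/7 = -⅐*(-133)² = -⅐*17689 = -2527)
Q = -1/3318 (Q = 1/(-2527 - 791) = 1/(-3318) = -1/3318 ≈ -0.00030139)
(-25080 + Z(-61 - 1*(-81))) + Q = (-25080 + 2*(-61 - 1*(-81))*(-177 + (-61 - 1*(-81)))) - 1/3318 = (-25080 + 2*(-61 + 81)*(-177 + (-61 + 81))) - 1/3318 = (-25080 + 2*20*(-177 + 20)) - 1/3318 = (-25080 + 2*20*(-157)) - 1/3318 = (-25080 - 6280) - 1/3318 = -31360 - 1/3318 = -104052481/3318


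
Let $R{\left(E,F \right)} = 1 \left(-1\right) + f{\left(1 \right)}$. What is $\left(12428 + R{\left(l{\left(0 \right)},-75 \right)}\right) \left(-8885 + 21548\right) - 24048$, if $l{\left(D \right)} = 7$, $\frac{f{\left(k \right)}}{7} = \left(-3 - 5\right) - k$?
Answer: $156541284$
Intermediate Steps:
$f{\left(k \right)} = -56 - 7 k$ ($f{\left(k \right)} = 7 \left(\left(-3 - 5\right) - k\right) = 7 \left(-8 - k\right) = -56 - 7 k$)
$R{\left(E,F \right)} = -64$ ($R{\left(E,F \right)} = 1 \left(-1\right) - 63 = -1 - 63 = -64$)
$\left(12428 + R{\left(l{\left(0 \right)},-75 \right)}\right) \left(-8885 + 21548\right) - 24048 = \left(12428 - 64\right) \left(-8885 + 21548\right) - 24048 = 12364 \cdot 12663 - 24048 = 156565332 - 24048 = 156541284$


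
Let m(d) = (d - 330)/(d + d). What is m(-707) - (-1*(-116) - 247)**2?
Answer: -24264617/1414 ≈ -17160.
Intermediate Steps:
m(d) = (-330 + d)/(2*d) (m(d) = (-330 + d)/((2*d)) = (-330 + d)*(1/(2*d)) = (-330 + d)/(2*d))
m(-707) - (-1*(-116) - 247)**2 = (1/2)*(-330 - 707)/(-707) - (-1*(-116) - 247)**2 = (1/2)*(-1/707)*(-1037) - (116 - 247)**2 = 1037/1414 - 1*(-131)**2 = 1037/1414 - 1*17161 = 1037/1414 - 17161 = -24264617/1414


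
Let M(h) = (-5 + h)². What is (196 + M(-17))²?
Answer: 462400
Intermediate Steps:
(196 + M(-17))² = (196 + (-5 - 17)²)² = (196 + (-22)²)² = (196 + 484)² = 680² = 462400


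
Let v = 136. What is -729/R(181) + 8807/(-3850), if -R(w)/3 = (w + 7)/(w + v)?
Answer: 147456817/361900 ≈ 407.45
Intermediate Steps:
R(w) = -3*(7 + w)/(136 + w) (R(w) = -3*(w + 7)/(w + 136) = -3*(7 + w)/(136 + w))
-729/R(181) + 8807/(-3850) = -729*(136 + 181)/(3*(-7 - 1*181)) + 8807/(-3850) = -729*317/(3*(-7 - 181)) + 8807*(-1/3850) = -729/(3*(1/317)*(-188)) - 8807/3850 = -729/(-564/317) - 8807/3850 = -729*(-317/564) - 8807/3850 = 77031/188 - 8807/3850 = 147456817/361900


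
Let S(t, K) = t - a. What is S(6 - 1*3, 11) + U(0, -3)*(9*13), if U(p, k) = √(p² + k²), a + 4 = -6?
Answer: 364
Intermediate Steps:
a = -10 (a = -4 - 6 = -10)
S(t, K) = 10 + t (S(t, K) = t - 1*(-10) = t + 10 = 10 + t)
U(p, k) = √(k² + p²)
S(6 - 1*3, 11) + U(0, -3)*(9*13) = (10 + (6 - 1*3)) + √((-3)² + 0²)*(9*13) = (10 + (6 - 3)) + √(9 + 0)*117 = (10 + 3) + √9*117 = 13 + 3*117 = 13 + 351 = 364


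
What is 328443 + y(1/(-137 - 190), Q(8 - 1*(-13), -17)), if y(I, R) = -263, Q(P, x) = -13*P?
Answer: 328180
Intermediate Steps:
328443 + y(1/(-137 - 190), Q(8 - 1*(-13), -17)) = 328443 - 263 = 328180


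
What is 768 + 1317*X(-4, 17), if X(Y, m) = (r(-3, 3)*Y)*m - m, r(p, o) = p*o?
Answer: 784383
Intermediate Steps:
r(p, o) = o*p
X(Y, m) = -m - 9*Y*m (X(Y, m) = ((3*(-3))*Y)*m - m = (-9*Y)*m - m = -9*Y*m - m = -m - 9*Y*m)
768 + 1317*X(-4, 17) = 768 + 1317*(-1*17*(1 + 9*(-4))) = 768 + 1317*(-1*17*(1 - 36)) = 768 + 1317*(-1*17*(-35)) = 768 + 1317*595 = 768 + 783615 = 784383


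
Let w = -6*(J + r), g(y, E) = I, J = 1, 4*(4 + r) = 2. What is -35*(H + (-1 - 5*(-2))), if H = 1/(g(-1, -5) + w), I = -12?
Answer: -980/3 ≈ -326.67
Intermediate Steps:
r = -7/2 (r = -4 + (1/4)*2 = -4 + 1/2 = -7/2 ≈ -3.5000)
g(y, E) = -12
w = 15 (w = -6*(1 - 7/2) = -6*(-5/2) = 15)
H = 1/3 (H = 1/(-12 + 15) = 1/3 ≈ 0.33333)
-35*(H + (-1 - 5*(-2))) = -35*(1/3 + (-1 - 5*(-2))) = -35*(1/3 + (-1 + 10)) = -35*(1/3 + 9) = -35*28/3 = -980/3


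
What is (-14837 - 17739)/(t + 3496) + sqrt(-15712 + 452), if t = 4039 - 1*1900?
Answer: -32576/5635 + 2*I*sqrt(3815) ≈ -5.781 + 123.53*I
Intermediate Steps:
t = 2139 (t = 4039 - 1900 = 2139)
(-14837 - 17739)/(t + 3496) + sqrt(-15712 + 452) = (-14837 - 17739)/(2139 + 3496) + sqrt(-15712 + 452) = -32576/5635 + sqrt(-15260) = -32576*1/5635 + 2*I*sqrt(3815) = -32576/5635 + 2*I*sqrt(3815)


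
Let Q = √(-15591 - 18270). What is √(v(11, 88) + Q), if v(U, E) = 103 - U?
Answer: √(92 + I*√33861) ≈ 12.201 + 7.5409*I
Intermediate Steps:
Q = I*√33861 (Q = √(-33861) = I*√33861 ≈ 184.01*I)
√(v(11, 88) + Q) = √((103 - 1*11) + I*√33861) = √((103 - 11) + I*√33861) = √(92 + I*√33861)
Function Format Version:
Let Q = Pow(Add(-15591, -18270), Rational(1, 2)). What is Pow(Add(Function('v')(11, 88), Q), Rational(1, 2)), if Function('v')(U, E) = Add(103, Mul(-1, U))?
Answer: Pow(Add(92, Mul(I, Pow(33861, Rational(1, 2)))), Rational(1, 2)) ≈ Add(12.201, Mul(7.5409, I))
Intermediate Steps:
Q = Mul(I, Pow(33861, Rational(1, 2))) (Q = Pow(-33861, Rational(1, 2)) = Mul(I, Pow(33861, Rational(1, 2))) ≈ Mul(184.01, I))
Pow(Add(Function('v')(11, 88), Q), Rational(1, 2)) = Pow(Add(Add(103, Mul(-1, 11)), Mul(I, Pow(33861, Rational(1, 2)))), Rational(1, 2)) = Pow(Add(Add(103, -11), Mul(I, Pow(33861, Rational(1, 2)))), Rational(1, 2)) = Pow(Add(92, Mul(I, Pow(33861, Rational(1, 2)))), Rational(1, 2))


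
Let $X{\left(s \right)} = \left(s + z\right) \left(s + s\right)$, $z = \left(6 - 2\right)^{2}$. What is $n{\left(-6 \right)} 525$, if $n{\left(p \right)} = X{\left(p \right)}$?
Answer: $-63000$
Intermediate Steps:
$z = 16$ ($z = 4^{2} = 16$)
$X{\left(s \right)} = 2 s \left(16 + s\right)$ ($X{\left(s \right)} = \left(s + 16\right) \left(s + s\right) = \left(16 + s\right) 2 s = 2 s \left(16 + s\right)$)
$n{\left(p \right)} = 2 p \left(16 + p\right)$
$n{\left(-6 \right)} 525 = 2 \left(-6\right) \left(16 - 6\right) 525 = 2 \left(-6\right) 10 \cdot 525 = \left(-120\right) 525 = -63000$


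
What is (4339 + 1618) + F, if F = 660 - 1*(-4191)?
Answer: 10808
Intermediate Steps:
F = 4851 (F = 660 + 4191 = 4851)
(4339 + 1618) + F = (4339 + 1618) + 4851 = 5957 + 4851 = 10808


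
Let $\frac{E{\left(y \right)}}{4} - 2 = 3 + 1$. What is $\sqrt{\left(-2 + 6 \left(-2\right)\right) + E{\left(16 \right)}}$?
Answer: $\sqrt{10} \approx 3.1623$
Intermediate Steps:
$E{\left(y \right)} = 24$ ($E{\left(y \right)} = 8 + 4 \left(3 + 1\right) = 8 + 4 \cdot 4 = 8 + 16 = 24$)
$\sqrt{\left(-2 + 6 \left(-2\right)\right) + E{\left(16 \right)}} = \sqrt{\left(-2 + 6 \left(-2\right)\right) + 24} = \sqrt{\left(-2 - 12\right) + 24} = \sqrt{-14 + 24} = \sqrt{10}$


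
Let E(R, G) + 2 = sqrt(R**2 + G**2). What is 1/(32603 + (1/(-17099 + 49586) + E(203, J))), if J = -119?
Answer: 17203631973528/560826387606436907 - 7387836183*sqrt(1130)/1121652775212873814 ≈ 3.0454e-5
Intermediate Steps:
E(R, G) = -2 + sqrt(G**2 + R**2) (E(R, G) = -2 + sqrt(R**2 + G**2) = -2 + sqrt(G**2 + R**2))
1/(32603 + (1/(-17099 + 49586) + E(203, J))) = 1/(32603 + (1/(-17099 + 49586) + (-2 + sqrt((-119)**2 + 203**2)))) = 1/(32603 + (1/32487 + (-2 + sqrt(14161 + 41209)))) = 1/(32603 + (1/32487 + (-2 + sqrt(55370)))) = 1/(32603 + (1/32487 + (-2 + 7*sqrt(1130)))) = 1/(32603 + (-64973/32487 + 7*sqrt(1130))) = 1/(1059108688/32487 + 7*sqrt(1130))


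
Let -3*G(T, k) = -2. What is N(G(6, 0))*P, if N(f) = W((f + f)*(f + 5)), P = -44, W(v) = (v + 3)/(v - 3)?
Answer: -4180/41 ≈ -101.95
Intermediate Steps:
G(T, k) = 2/3 (G(T, k) = -1/3*(-2) = 2/3)
W(v) = (3 + v)/(-3 + v)
N(f) = (3 + 2*f*(5 + f))/(-3 + 2*f*(5 + f)) (N(f) = (3 + (f + f)*(f + 5))/(-3 + (f + f)*(f + 5)) = (3 + (2*f)*(5 + f))/(-3 + (2*f)*(5 + f)) = (3 + 2*f*(5 + f))/(-3 + 2*f*(5 + f)))
N(G(6, 0))*P = ((3 + 2*(2/3)*(5 + 2/3))/(-3 + 2*(2/3)*(5 + 2/3)))*(-44) = ((3 + 2*(2/3)*(17/3))/(-3 + 2*(2/3)*(17/3)))*(-44) = ((3 + 68/9)/(-3 + 68/9))*(-44) = ((95/9)/(41/9))*(-44) = ((9/41)*(95/9))*(-44) = (95/41)*(-44) = -4180/41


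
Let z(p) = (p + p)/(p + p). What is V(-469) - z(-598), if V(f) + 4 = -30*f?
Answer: 14065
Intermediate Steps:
z(p) = 1 (z(p) = (2*p)/((2*p)) = (2*p)*(1/(2*p)) = 1)
V(f) = -4 - 30*f
V(-469) - z(-598) = (-4 - 30*(-469)) - 1*1 = (-4 + 14070) - 1 = 14066 - 1 = 14065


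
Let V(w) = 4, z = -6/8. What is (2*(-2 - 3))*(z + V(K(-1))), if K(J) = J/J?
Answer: -65/2 ≈ -32.500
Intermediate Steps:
z = -¾ (z = -6*⅛ = -¾ ≈ -0.75000)
K(J) = 1
(2*(-2 - 3))*(z + V(K(-1))) = (2*(-2 - 3))*(-¾ + 4) = (2*(-5))*(13/4) = -10*13/4 = -65/2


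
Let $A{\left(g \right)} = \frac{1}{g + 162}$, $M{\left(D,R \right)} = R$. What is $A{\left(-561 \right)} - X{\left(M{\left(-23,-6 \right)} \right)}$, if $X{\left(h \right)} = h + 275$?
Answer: $- \frac{107332}{399} \approx -269.0$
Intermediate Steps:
$X{\left(h \right)} = 275 + h$
$A{\left(g \right)} = \frac{1}{162 + g}$
$A{\left(-561 \right)} - X{\left(M{\left(-23,-6 \right)} \right)} = \frac{1}{162 - 561} - \left(275 - 6\right) = \frac{1}{-399} - 269 = - \frac{1}{399} - 269 = - \frac{107332}{399}$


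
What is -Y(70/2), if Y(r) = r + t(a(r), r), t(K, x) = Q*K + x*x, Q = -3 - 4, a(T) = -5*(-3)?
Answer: -1155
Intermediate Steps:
a(T) = 15
Q = -7
t(K, x) = x² - 7*K (t(K, x) = -7*K + x*x = -7*K + x² = x² - 7*K)
Y(r) = -105 + r + r² (Y(r) = r + (r² - 7*15) = r + (r² - 105) = r + (-105 + r²) = -105 + r + r²)
-Y(70/2) = -(-105 + 70/2 + (70/2)²) = -(-105 + 70*(½) + (70*(½))²) = -(-105 + 35 + 35²) = -(-105 + 35 + 1225) = -1*1155 = -1155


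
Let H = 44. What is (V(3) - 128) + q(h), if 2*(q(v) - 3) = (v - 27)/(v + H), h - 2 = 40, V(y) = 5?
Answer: -20625/172 ≈ -119.91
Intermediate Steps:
h = 42 (h = 2 + 40 = 42)
q(v) = 3 + (-27 + v)/(2*(44 + v)) (q(v) = 3 + ((v - 27)/(v + 44))/2 = 3 + ((-27 + v)/(44 + v))/2 = 3 + (-27 + v)/(2*(44 + v)))
(V(3) - 128) + q(h) = (5 - 128) + (237 + 7*42)/(2*(44 + 42)) = -123 + (1/2)*(237 + 294)/86 = -123 + (1/2)*(1/86)*531 = -123 + 531/172 = -20625/172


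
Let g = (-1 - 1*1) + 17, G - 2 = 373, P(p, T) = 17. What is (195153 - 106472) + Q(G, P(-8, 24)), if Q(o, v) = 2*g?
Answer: 88711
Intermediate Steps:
G = 375 (G = 2 + 373 = 375)
g = 15 (g = (-1 - 1) + 17 = -2 + 17 = 15)
Q(o, v) = 30 (Q(o, v) = 2*15 = 30)
(195153 - 106472) + Q(G, P(-8, 24)) = (195153 - 106472) + 30 = 88681 + 30 = 88711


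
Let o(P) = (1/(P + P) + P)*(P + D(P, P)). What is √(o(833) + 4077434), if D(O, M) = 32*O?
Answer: 5*√4316126/2 ≈ 5193.8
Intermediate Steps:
o(P) = 33*P*(P + 1/(2*P)) (o(P) = (1/(P + P) + P)*(P + 32*P) = (1/(2*P) + P)*(33*P) = (P + 1/(2*P))*(33*P) = 33*P*(P + 1/(2*P)))
√(o(833) + 4077434) = √((33/2 + 33*833²) + 4077434) = √((33/2 + 33*693889) + 4077434) = √((33/2 + 22898337) + 4077434) = √(45796707/2 + 4077434) = √(53951575/2) = 5*√4316126/2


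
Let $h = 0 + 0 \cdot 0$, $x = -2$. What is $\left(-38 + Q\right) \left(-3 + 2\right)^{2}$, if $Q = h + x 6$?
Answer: $-50$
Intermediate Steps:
$h = 0$ ($h = 0 + 0 = 0$)
$Q = -12$ ($Q = 0 - 12 = -12$)
$\left(-38 + Q\right) \left(-3 + 2\right)^{2} = \left(-38 - 12\right) \left(-3 + 2\right)^{2} = - 50 \left(-1\right)^{2} = \left(-50\right) 1 = -50$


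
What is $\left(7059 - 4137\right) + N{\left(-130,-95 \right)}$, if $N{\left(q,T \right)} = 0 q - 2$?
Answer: $2920$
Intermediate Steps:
$N{\left(q,T \right)} = -2$ ($N{\left(q,T \right)} = 0 - 2 = -2$)
$\left(7059 - 4137\right) + N{\left(-130,-95 \right)} = \left(7059 - 4137\right) - 2 = 2922 - 2 = 2920$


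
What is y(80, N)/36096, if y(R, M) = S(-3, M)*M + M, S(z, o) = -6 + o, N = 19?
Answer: 133/18048 ≈ 0.0073692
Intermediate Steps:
y(R, M) = M + M*(-6 + M) (y(R, M) = (-6 + M)*M + M = M*(-6 + M) + M = M + M*(-6 + M))
y(80, N)/36096 = (19*(-5 + 19))/36096 = (19*14)*(1/36096) = 266*(1/36096) = 133/18048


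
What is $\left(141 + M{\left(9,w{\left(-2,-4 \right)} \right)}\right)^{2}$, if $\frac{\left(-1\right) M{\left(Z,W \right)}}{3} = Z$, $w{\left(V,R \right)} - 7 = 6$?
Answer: $12996$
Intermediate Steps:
$w{\left(V,R \right)} = 13$ ($w{\left(V,R \right)} = 7 + 6 = 13$)
$M{\left(Z,W \right)} = - 3 Z$
$\left(141 + M{\left(9,w{\left(-2,-4 \right)} \right)}\right)^{2} = \left(141 - 27\right)^{2} = 114^{2} = 12996$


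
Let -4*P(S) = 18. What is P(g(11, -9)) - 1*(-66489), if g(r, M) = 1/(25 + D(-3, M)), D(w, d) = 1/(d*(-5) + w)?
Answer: 132969/2 ≈ 66485.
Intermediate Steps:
D(w, d) = 1/(w - 5*d) (D(w, d) = 1/(-5*d + w) = 1/(w - 5*d))
g(r, M) = 1/(25 + 1/(-3 - 5*M))
P(S) = -9/2 (P(S) = -1/4*18 = -9/2)
P(g(11, -9)) - 1*(-66489) = -9/2 - 1*(-66489) = -9/2 + 66489 = 132969/2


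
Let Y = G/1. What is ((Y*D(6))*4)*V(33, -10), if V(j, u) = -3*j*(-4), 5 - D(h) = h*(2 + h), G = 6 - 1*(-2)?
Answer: -544896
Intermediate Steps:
G = 8 (G = 6 + 2 = 8)
D(h) = 5 - h*(2 + h)
V(j, u) = 12*j
Y = 8 (Y = 8/1 = 8*1 = 8)
((Y*D(6))*4)*V(33, -10) = ((8*(5 - 1*6² - 2*6))*4)*(12*33) = ((8*(5 - 1*36 - 12))*4)*396 = ((8*(5 - 36 - 12))*4)*396 = ((8*(-43))*4)*396 = -344*4*396 = -1376*396 = -544896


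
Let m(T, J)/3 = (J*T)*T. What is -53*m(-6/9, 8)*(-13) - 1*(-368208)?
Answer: 1126672/3 ≈ 3.7556e+5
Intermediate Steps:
m(T, J) = 3*J*T**2 (m(T, J) = 3*((J*T)*T) = 3*(J*T**2) = 3*J*T**2)
-53*m(-6/9, 8)*(-13) - 1*(-368208) = -159*8*(-6/9)**2*(-13) - 1*(-368208) = -159*8*(-6*1/9)**2*(-13) + 368208 = -159*8*(-2/3)**2*(-13) + 368208 = -159*8*4/9*(-13) + 368208 = -53*32/3*(-13) + 368208 = -1696/3*(-13) + 368208 = 22048/3 + 368208 = 1126672/3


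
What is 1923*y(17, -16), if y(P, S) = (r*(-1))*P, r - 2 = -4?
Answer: 65382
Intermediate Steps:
r = -2 (r = 2 - 4 = -2)
y(P, S) = 2*P (y(P, S) = (-2*(-1))*P = 2*P)
1923*y(17, -16) = 1923*(2*17) = 1923*34 = 65382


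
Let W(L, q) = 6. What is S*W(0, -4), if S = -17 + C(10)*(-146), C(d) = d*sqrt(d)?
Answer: -102 - 8760*sqrt(10) ≈ -27804.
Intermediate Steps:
C(d) = d**(3/2)
S = -17 - 1460*sqrt(10) (S = -17 + 10**(3/2)*(-146) = -17 + (10*sqrt(10))*(-146) = -17 - 1460*sqrt(10) ≈ -4633.9)
S*W(0, -4) = (-17 - 1460*sqrt(10))*6 = -102 - 8760*sqrt(10)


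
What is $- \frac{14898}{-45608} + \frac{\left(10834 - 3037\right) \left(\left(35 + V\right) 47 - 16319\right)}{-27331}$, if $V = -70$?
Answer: $\frac{3194252872251}{623256124} \approx 5125.1$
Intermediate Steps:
$- \frac{14898}{-45608} + \frac{\left(10834 - 3037\right) \left(\left(35 + V\right) 47 - 16319\right)}{-27331} = - \frac{14898}{-45608} + \frac{\left(10834 - 3037\right) \left(\left(35 - 70\right) 47 - 16319\right)}{-27331} = \left(-14898\right) \left(- \frac{1}{45608}\right) + 7797 \left(\left(-35\right) 47 - 16319\right) \left(- \frac{1}{27331}\right) = \frac{7449}{22804} + 7797 \left(-1645 - 16319\right) \left(- \frac{1}{27331}\right) = \frac{7449}{22804} + 7797 \left(-17964\right) \left(- \frac{1}{27331}\right) = \frac{7449}{22804} - - \frac{140065308}{27331} = \frac{7449}{22804} + \frac{140065308}{27331} = \frac{3194252872251}{623256124}$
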